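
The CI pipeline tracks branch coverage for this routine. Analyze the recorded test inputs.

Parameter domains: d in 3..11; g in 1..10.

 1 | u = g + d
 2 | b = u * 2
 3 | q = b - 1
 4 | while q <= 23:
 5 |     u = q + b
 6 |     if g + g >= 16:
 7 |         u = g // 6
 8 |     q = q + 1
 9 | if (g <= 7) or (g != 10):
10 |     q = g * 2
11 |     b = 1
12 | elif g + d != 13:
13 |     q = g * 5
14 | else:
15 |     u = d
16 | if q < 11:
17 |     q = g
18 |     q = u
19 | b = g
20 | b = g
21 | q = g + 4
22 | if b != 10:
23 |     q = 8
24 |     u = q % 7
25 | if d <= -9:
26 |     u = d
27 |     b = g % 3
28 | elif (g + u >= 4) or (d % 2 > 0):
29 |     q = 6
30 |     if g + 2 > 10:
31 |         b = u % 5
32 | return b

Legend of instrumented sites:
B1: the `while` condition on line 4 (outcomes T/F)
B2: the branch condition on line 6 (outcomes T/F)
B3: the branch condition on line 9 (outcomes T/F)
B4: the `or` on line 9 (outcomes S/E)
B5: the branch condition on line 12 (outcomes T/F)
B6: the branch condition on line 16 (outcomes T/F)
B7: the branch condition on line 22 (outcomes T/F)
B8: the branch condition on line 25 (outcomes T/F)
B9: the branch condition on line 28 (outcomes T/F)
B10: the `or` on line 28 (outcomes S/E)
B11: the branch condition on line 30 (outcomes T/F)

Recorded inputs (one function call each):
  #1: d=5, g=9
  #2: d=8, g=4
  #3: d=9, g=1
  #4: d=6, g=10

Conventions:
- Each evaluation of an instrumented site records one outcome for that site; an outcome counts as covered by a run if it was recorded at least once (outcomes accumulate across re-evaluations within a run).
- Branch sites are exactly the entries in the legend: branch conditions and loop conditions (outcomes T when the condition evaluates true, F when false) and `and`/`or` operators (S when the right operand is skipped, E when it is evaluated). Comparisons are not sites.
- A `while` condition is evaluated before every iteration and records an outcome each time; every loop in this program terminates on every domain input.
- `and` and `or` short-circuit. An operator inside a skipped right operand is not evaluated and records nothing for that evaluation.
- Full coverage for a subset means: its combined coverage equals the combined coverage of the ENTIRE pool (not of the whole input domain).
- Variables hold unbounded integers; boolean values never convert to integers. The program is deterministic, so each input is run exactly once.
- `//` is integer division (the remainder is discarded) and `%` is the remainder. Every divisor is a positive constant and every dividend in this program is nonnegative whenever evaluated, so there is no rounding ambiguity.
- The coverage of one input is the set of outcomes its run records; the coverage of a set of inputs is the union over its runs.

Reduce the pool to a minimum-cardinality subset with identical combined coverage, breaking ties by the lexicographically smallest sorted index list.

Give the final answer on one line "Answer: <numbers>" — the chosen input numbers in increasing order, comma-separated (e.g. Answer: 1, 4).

run #1 (d=5, g=9) runs B1->F, B4->E, B3->T, B6->F, B7->T, B8->F, B10->S, B9->T, B11->T; records B1=F, B3=T, B4=E, B6=F, B7=T, B8=F, B9=T, B10=S, B11=T
run #2 (d=8, g=4) runs B1->T, B2->F, B1->F, B4->S, B3->T, B6->T, B7->T, B8->F, B10->S, B9->T, B11->F; records B1=T, B1=F, B2=F, B3=T, B4=S, B6=T, B7=T, B8=F, B9=T, B10=S, B11=F
run #3 (d=9, g=1) runs B1->T, B2->F, B1->T, B2->F, B1->T, B2->F, B1->T, B2->F, B1->T, B2->F, B1->F, B4->S, B3->T, B6->T, ...; records B1=T, B1=F, B2=F, B3=T, B4=S, B6=T, B7=T, B8=F, B9=T, B10=E, B11=F
run #4 (d=6, g=10) runs B1->F, B4->E, B3->F, B5->T, B6->F, B7->F, B8->F, B10->S, B9->T, B11->T; records B1=F, B3=F, B4=E, B5=T, B6=F, B7=F, B8=F, B9=T, B10=S, B11=T
pool-wide coverage (18 outcomes): B1=T, B1=F, B2=F, B3=T, B3=F, B4=S, B4=E, B5=T, B6=T, B6=F, B7=T, B7=F, B8=F, B9=T, B10=S, B10=E, B11=T, B11=F
no size-1 subset reaches all 18 outcomes (best union: 11/18)
at size 2, {3, 4} reaches all 18 outcomes; every lexicographically earlier size-2 subset fails

Answer: 3, 4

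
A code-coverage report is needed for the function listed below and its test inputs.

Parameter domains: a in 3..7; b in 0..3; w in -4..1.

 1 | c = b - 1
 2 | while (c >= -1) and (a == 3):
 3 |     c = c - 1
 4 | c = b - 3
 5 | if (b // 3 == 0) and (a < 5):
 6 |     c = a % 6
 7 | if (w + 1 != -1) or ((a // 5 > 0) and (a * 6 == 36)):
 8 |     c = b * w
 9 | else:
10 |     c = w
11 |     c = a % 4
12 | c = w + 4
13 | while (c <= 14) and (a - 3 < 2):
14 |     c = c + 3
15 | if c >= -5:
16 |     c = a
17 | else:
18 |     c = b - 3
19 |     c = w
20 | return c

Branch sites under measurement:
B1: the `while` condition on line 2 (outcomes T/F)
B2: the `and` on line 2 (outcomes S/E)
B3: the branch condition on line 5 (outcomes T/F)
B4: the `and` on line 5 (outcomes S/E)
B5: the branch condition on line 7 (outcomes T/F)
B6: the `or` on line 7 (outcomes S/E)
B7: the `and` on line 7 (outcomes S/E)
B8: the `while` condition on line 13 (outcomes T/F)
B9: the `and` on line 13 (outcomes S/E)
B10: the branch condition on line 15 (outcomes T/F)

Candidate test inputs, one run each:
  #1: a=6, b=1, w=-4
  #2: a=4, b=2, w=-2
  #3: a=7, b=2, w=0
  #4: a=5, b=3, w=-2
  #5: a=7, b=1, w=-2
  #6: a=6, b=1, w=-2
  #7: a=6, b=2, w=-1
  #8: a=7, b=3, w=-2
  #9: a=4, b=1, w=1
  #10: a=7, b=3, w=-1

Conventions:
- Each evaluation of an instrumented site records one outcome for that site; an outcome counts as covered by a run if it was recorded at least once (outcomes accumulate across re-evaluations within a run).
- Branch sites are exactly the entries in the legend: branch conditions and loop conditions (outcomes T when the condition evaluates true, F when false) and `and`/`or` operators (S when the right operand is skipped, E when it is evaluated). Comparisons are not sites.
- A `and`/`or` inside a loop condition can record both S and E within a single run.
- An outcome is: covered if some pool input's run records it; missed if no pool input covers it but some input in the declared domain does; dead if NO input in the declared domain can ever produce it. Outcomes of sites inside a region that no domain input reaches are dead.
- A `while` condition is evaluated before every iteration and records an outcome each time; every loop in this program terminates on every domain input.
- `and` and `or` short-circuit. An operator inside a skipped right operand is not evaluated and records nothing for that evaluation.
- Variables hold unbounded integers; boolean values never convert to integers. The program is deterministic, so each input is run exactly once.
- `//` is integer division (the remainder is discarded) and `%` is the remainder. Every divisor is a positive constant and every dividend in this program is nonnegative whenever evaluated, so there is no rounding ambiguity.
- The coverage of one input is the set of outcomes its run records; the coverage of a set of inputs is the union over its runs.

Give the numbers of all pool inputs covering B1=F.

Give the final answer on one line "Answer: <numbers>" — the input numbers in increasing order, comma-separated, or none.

input #1 (a=6, b=1, w=-4): records B1=F
input #2 (a=4, b=2, w=-2): records B1=F
input #3 (a=7, b=2, w=0): records B1=F
input #4 (a=5, b=3, w=-2): records B1=F
input #5 (a=7, b=1, w=-2): records B1=F
input #6 (a=6, b=1, w=-2): records B1=F
input #7 (a=6, b=2, w=-1): records B1=F
input #8 (a=7, b=3, w=-2): records B1=F
input #9 (a=4, b=1, w=1): records B1=F
input #10 (a=7, b=3, w=-1): records B1=F

Answer: 1, 2, 3, 4, 5, 6, 7, 8, 9, 10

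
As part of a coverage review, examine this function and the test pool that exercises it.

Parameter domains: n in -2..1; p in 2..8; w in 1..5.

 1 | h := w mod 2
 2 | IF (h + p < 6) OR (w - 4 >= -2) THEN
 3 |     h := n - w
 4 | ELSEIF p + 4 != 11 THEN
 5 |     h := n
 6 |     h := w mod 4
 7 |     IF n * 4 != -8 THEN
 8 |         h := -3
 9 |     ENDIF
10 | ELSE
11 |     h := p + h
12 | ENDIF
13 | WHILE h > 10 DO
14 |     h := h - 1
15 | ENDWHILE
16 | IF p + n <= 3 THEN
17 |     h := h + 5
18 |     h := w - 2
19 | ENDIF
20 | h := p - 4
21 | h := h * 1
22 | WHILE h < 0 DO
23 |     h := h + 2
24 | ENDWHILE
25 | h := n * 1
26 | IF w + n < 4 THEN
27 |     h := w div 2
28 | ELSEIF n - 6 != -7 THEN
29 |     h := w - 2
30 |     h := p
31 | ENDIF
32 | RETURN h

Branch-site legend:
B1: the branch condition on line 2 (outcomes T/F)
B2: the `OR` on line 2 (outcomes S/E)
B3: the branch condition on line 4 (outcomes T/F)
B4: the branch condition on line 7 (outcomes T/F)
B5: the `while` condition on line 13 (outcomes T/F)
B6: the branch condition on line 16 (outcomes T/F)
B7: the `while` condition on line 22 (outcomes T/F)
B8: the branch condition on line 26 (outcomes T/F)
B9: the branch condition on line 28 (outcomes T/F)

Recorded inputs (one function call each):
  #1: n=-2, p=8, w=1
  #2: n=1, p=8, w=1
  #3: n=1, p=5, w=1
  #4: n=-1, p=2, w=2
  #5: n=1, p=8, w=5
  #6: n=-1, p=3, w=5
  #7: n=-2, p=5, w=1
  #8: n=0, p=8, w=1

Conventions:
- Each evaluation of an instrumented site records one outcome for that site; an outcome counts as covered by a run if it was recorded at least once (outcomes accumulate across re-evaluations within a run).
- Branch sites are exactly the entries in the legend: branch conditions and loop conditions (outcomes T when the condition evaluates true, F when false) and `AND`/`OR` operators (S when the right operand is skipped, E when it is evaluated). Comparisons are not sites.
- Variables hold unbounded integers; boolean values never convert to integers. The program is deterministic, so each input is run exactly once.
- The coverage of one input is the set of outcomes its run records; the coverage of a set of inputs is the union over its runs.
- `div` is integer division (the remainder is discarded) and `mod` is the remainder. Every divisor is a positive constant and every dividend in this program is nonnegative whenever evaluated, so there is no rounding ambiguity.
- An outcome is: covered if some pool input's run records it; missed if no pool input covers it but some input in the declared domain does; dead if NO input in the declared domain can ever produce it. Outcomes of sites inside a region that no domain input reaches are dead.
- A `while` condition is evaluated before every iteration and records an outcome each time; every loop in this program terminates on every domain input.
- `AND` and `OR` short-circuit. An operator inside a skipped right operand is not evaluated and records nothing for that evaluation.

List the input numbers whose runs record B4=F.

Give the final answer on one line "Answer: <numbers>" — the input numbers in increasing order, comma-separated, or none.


input #1 (n=-2, p=8, w=1): covers B4=F
input #2 (n=1, p=8, w=1): misses B4=F
input #3 (n=1, p=5, w=1): misses B4=F
input #4 (n=-1, p=2, w=2): misses B4=F
input #5 (n=1, p=8, w=5): misses B4=F
input #6 (n=-1, p=3, w=5): misses B4=F
input #7 (n=-2, p=5, w=1): covers B4=F
input #8 (n=0, p=8, w=1): misses B4=F
Answer: 1, 7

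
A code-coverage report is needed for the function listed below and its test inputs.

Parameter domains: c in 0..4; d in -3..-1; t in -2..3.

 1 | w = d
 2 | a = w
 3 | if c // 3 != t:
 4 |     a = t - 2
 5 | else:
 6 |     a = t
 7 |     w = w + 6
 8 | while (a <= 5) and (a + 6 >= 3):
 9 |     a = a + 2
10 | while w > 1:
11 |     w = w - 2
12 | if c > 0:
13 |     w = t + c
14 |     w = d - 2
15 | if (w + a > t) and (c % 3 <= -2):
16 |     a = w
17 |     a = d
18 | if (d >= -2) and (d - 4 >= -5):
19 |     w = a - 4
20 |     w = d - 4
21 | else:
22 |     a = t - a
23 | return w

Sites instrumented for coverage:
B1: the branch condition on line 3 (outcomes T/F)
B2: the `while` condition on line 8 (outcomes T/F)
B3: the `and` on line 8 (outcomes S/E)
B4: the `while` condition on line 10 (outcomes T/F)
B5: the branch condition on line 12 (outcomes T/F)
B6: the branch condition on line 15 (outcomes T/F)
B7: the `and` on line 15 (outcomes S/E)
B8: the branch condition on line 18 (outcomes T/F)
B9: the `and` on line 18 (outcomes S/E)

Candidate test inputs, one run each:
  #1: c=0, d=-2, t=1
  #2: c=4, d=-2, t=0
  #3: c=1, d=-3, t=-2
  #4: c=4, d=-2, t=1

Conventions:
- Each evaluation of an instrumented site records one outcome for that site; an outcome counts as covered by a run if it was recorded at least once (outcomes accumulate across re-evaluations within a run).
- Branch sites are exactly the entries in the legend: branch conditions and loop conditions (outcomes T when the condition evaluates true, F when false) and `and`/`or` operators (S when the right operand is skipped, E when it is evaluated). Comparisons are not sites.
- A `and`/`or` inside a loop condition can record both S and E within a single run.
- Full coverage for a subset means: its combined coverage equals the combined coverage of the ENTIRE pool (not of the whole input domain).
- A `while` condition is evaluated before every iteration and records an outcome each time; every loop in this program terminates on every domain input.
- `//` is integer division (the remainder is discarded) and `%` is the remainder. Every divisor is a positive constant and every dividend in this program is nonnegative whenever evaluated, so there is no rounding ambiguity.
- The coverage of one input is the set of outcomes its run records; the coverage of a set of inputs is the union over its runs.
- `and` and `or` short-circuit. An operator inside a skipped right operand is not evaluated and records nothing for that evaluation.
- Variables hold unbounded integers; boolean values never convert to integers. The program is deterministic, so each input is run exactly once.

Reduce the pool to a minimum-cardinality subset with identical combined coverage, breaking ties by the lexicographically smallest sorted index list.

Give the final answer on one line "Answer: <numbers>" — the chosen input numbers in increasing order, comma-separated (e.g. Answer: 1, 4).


test 1 (c=0, d=-2, t=1) fires B1->T, B3->E, B2->T, B3->E, B2->T, B3->E, B2->T, B3->E, B2->T, B3->S, B2->F, B4->F, B5->F, B7->E, ...; hits B1=T, B2=T, B2=F, B3=S, B3=E, B4=F, B5=F, B6=F, B7=E, B8=F, B9=E
test 2 (c=4, d=-2, t=0) fires B1->T, B3->E, B2->T, B3->E, B2->T, B3->E, B2->T, B3->E, B2->T, B3->S, B2->F, B4->F, B5->T, B7->E, ...; hits B1=T, B2=T, B2=F, B3=S, B3=E, B4=F, B5=T, B6=F, B7=E, B8=F, B9=E
test 3 (c=1, d=-3, t=-2) fires B1->T, B3->E, B2->F, B4->F, B5->T, B7->S, B6->F, B9->S, B8->F; hits B1=T, B2=F, B3=E, B4=F, B5=T, B6=F, B7=S, B8=F, B9=S
test 4 (c=4, d=-2, t=1) fires B1->F, B3->E, B2->T, B3->E, B2->T, B3->E, B2->T, B3->S, B2->F, B4->T, B4->T, B4->F, B5->T, B7->E, ...; hits B1=F, B2=T, B2=F, B3=S, B3=E, B4=T, B4=F, B5=T, B6=F, B7=E, B8=F, B9=E
the full pool covers 16 outcomes: B1=T, B1=F, B2=T, B2=F, B3=S, B3=E, B4=T, B4=F, B5=T, B5=F, B6=F, B7=S, B7=E, B8=F, B9=S, B9=E
size 1 is not enough: best union over all size-1 subsets is 12/16
size 2 is not enough: best union over all size-2 subsets is 15/16
at size 3, {1, 3, 4} reaches all 16 outcomes; every lexicographically earlier size-3 subset fails
Answer: 1, 3, 4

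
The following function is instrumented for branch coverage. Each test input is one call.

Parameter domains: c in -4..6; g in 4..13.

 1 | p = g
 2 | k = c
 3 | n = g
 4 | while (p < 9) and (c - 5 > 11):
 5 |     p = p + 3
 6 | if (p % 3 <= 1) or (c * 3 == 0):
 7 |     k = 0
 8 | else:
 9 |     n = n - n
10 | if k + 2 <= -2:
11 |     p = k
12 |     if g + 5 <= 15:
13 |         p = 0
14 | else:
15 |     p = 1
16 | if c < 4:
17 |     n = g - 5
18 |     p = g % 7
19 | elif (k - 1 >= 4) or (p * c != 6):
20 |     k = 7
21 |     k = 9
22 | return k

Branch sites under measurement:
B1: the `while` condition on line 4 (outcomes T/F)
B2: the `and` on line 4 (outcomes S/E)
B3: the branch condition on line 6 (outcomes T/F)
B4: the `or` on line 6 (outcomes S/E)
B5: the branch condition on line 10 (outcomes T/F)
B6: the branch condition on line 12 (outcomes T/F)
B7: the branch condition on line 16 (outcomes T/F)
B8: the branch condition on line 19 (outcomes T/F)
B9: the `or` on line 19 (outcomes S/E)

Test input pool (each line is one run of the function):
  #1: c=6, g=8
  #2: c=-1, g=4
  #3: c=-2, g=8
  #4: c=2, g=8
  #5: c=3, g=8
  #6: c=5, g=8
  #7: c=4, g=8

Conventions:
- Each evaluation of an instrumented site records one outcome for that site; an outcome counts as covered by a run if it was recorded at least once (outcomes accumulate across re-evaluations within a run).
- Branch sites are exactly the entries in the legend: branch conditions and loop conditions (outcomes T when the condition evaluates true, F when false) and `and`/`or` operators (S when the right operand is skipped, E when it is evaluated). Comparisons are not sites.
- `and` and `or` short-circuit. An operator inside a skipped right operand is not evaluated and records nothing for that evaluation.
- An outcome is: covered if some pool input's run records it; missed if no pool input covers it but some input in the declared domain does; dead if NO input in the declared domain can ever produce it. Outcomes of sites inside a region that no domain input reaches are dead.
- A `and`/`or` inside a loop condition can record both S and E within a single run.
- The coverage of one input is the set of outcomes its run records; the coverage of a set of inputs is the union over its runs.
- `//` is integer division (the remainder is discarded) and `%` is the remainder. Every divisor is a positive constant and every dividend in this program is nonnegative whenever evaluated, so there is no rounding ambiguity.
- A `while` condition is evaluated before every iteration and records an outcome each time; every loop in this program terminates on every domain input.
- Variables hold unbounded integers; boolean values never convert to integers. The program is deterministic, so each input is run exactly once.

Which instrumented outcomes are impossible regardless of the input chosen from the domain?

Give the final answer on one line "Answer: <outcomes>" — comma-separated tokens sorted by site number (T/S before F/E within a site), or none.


sweeping the full domain (110 inputs) for each outcome:
  B1=T: zero occurrences over every domain input -> dead
  reachable outcomes have witnesses, e.g. B1=F (e.g. c=-4, g=4), B2=S (e.g. c=-4, g=9), B2=E (e.g. c=-4, g=4), B3=T (e.g. c=-4, g=4)
Answer: B1=T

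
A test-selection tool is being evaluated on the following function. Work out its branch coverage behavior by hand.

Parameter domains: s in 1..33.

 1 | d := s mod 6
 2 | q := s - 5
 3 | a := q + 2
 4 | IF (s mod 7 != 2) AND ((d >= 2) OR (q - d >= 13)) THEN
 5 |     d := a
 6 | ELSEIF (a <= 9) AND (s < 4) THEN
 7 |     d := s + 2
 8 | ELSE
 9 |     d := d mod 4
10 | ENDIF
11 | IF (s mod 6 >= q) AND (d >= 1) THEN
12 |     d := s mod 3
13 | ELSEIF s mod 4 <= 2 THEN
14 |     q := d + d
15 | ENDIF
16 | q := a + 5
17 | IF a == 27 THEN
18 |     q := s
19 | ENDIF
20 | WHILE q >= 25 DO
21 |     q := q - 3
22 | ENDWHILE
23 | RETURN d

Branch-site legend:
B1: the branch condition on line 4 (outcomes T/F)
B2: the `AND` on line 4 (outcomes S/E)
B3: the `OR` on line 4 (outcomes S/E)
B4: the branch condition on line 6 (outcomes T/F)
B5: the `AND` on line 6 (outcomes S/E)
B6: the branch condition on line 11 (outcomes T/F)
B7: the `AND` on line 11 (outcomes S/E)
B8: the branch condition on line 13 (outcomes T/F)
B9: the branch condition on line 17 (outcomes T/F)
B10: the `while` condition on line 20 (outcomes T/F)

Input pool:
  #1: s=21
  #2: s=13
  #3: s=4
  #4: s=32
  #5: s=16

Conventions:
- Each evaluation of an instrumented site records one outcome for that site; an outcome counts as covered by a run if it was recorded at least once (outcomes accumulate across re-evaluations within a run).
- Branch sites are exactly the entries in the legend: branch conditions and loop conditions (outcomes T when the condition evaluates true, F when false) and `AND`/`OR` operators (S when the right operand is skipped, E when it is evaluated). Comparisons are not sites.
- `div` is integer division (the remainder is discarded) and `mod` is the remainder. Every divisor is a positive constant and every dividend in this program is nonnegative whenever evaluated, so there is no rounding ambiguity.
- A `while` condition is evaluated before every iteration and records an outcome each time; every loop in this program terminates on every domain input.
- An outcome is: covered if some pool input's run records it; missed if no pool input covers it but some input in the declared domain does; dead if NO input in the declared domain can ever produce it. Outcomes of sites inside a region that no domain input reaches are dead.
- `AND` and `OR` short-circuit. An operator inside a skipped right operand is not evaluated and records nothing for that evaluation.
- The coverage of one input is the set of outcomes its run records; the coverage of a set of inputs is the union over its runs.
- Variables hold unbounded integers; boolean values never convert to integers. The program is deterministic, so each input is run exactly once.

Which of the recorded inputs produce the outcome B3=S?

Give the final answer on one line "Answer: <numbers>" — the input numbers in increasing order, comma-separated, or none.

input #1 (s=21): produces B3=S
input #2 (s=13): does not produce B3=S
input #3 (s=4): produces B3=S
input #4 (s=32): produces B3=S
input #5 (s=16): does not produce B3=S

Answer: 1, 3, 4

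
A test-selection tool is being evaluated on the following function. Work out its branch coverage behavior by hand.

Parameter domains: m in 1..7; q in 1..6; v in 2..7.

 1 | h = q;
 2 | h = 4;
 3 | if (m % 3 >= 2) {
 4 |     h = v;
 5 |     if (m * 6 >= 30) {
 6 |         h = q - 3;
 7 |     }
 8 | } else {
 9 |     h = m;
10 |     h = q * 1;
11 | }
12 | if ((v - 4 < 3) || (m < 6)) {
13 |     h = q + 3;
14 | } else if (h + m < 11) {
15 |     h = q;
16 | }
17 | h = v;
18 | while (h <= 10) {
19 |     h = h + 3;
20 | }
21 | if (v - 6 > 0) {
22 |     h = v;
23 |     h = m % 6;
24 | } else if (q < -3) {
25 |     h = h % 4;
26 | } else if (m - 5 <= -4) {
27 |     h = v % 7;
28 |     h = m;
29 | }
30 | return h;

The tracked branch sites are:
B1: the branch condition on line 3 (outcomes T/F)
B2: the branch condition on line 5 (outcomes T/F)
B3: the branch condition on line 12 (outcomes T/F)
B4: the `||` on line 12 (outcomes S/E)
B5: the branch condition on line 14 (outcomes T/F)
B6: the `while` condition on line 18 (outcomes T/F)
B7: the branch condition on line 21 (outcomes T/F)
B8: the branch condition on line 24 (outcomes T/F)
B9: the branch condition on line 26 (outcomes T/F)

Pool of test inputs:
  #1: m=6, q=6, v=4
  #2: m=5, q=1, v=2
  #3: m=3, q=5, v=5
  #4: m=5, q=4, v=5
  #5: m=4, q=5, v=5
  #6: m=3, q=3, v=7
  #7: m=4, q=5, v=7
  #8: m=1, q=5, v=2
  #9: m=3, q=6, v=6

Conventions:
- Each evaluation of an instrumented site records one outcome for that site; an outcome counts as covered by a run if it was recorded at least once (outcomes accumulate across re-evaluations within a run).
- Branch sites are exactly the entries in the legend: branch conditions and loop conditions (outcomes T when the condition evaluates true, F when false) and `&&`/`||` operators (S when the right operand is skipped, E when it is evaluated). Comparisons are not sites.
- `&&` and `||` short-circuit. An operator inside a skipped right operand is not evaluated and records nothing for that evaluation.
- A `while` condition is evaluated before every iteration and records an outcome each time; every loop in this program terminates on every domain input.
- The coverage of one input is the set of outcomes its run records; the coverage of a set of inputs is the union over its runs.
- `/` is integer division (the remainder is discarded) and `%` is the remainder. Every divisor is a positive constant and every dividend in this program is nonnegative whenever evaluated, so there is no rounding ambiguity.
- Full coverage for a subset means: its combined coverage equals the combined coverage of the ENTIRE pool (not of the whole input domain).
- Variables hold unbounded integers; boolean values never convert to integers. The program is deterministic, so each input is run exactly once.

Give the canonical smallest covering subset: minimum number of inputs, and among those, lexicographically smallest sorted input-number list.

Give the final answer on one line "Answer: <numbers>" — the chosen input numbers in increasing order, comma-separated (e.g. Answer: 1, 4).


input #1 (m=6, q=6, v=4): events B1->F, B4->S, B3->T, B6->T, B6->T, B6->T, B6->F, B7->F, B8->F, B9->F; covers B1=F, B3=T, B4=S, B6=T, B6=F, B7=F, B8=F, B9=F
input #2 (m=5, q=1, v=2): events B1->T, B2->T, B4->S, B3->T, B6->T, B6->T, B6->T, B6->F, B7->F, B8->F, B9->F; covers B1=T, B2=T, B3=T, B4=S, B6=T, B6=F, B7=F, B8=F, B9=F
input #3 (m=3, q=5, v=5): events B1->F, B4->S, B3->T, B6->T, B6->T, B6->F, B7->F, B8->F, B9->F; covers B1=F, B3=T, B4=S, B6=T, B6=F, B7=F, B8=F, B9=F
input #4 (m=5, q=4, v=5): events B1->T, B2->T, B4->S, B3->T, B6->T, B6->T, B6->F, B7->F, B8->F, B9->F; covers B1=T, B2=T, B3=T, B4=S, B6=T, B6=F, B7=F, B8=F, B9=F
input #5 (m=4, q=5, v=5): events B1->F, B4->S, B3->T, B6->T, B6->T, B6->F, B7->F, B8->F, B9->F; covers B1=F, B3=T, B4=S, B6=T, B6=F, B7=F, B8=F, B9=F
input #6 (m=3, q=3, v=7): events B1->F, B4->E, B3->T, B6->T, B6->T, B6->F, B7->T; covers B1=F, B3=T, B4=E, B6=T, B6=F, B7=T
input #7 (m=4, q=5, v=7): events B1->F, B4->E, B3->T, B6->T, B6->T, B6->F, B7->T; covers B1=F, B3=T, B4=E, B6=T, B6=F, B7=T
input #8 (m=1, q=5, v=2): events B1->F, B4->S, B3->T, B6->T, B6->T, B6->T, B6->F, B7->F, B8->F, B9->T; covers B1=F, B3=T, B4=S, B6=T, B6=F, B7=F, B8=F, B9=T
input #9 (m=3, q=6, v=6): events B1->F, B4->S, B3->T, B6->T, B6->T, B6->F, B7->F, B8->F, B9->F; covers B1=F, B3=T, B4=S, B6=T, B6=F, B7=F, B8=F, B9=F
union over all inputs: B1=T, B1=F, B2=T, B3=T, B4=S, B4=E, B6=T, B6=F, B7=T, B7=F, B8=F, B9=T, B9=F (13 outcomes)
no size-1 subset reaches all 13 outcomes (best union: 9/13)
no size-2 subset reaches all 13 outcomes (best union: 12/13)
the canonical winner is {2, 6, 8}: size 3, full 13-outcome coverage, earliest index list among size-3 covers
Answer: 2, 6, 8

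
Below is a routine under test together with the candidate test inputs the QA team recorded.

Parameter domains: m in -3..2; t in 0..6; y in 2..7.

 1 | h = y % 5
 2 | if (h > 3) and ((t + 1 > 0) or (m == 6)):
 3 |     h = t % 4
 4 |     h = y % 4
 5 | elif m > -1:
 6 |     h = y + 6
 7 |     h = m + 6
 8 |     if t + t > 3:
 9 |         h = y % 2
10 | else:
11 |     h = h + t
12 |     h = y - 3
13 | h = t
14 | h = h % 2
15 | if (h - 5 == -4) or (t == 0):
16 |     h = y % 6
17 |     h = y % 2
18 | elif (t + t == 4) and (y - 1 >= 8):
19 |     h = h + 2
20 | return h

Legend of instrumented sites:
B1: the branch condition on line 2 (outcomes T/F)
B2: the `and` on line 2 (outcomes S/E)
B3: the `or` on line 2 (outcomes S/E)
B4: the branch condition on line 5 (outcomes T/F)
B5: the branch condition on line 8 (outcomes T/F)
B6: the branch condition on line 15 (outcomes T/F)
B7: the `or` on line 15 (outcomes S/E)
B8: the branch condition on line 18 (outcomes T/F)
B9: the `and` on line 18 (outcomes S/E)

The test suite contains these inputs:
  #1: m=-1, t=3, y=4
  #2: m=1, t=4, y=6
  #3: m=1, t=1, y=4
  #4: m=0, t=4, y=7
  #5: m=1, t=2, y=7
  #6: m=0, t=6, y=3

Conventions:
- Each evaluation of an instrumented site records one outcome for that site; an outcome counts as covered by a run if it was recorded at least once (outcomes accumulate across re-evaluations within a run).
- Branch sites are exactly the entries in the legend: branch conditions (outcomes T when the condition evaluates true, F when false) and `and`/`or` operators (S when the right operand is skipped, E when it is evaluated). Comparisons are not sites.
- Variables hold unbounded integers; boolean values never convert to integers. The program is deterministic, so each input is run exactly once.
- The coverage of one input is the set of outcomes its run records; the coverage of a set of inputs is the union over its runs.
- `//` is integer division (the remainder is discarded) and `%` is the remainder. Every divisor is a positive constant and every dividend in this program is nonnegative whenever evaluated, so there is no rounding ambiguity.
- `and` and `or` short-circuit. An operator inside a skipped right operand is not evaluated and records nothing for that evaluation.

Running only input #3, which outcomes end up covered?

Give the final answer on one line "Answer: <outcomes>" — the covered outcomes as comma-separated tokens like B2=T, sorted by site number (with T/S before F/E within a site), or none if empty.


Event log for input #3 (m=1, t=1, y=4):
  B2->E, B3->S, B1->T, B7->S, B6->T
as a set, this run covers: B1=T, B2=E, B3=S, B6=T, B7=S
Answer: B1=T, B2=E, B3=S, B6=T, B7=S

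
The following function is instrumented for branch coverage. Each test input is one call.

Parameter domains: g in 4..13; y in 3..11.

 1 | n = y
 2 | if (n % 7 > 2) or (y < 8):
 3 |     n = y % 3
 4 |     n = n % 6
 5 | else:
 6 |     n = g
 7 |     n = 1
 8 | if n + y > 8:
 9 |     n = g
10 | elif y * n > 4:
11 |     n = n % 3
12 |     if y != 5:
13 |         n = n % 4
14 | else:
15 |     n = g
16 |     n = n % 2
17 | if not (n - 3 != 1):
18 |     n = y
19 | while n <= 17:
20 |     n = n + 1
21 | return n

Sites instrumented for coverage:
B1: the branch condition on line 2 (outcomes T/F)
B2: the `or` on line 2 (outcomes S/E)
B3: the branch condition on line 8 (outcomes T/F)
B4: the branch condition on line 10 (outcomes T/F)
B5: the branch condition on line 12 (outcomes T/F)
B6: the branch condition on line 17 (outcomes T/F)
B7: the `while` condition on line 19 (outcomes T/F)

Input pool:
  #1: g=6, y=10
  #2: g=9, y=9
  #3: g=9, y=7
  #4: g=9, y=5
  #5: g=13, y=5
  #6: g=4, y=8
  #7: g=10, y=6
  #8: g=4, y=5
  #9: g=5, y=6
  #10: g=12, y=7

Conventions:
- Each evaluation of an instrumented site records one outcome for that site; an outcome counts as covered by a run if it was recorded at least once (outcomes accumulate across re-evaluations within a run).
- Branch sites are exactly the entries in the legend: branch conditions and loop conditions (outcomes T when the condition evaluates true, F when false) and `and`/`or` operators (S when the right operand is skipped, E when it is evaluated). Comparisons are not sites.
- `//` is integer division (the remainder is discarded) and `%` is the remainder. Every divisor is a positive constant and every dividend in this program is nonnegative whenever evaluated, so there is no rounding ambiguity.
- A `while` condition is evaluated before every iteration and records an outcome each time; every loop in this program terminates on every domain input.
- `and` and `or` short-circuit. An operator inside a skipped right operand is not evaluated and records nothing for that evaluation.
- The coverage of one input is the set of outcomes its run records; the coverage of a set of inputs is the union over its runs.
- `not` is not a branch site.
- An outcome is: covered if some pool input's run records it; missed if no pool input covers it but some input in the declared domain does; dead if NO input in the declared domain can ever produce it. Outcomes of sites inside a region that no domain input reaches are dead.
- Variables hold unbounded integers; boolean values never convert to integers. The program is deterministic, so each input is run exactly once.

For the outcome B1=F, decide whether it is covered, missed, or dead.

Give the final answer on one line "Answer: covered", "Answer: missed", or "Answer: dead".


B1=F is recorded by pool input(s) 2, 6 -> covered
Answer: covered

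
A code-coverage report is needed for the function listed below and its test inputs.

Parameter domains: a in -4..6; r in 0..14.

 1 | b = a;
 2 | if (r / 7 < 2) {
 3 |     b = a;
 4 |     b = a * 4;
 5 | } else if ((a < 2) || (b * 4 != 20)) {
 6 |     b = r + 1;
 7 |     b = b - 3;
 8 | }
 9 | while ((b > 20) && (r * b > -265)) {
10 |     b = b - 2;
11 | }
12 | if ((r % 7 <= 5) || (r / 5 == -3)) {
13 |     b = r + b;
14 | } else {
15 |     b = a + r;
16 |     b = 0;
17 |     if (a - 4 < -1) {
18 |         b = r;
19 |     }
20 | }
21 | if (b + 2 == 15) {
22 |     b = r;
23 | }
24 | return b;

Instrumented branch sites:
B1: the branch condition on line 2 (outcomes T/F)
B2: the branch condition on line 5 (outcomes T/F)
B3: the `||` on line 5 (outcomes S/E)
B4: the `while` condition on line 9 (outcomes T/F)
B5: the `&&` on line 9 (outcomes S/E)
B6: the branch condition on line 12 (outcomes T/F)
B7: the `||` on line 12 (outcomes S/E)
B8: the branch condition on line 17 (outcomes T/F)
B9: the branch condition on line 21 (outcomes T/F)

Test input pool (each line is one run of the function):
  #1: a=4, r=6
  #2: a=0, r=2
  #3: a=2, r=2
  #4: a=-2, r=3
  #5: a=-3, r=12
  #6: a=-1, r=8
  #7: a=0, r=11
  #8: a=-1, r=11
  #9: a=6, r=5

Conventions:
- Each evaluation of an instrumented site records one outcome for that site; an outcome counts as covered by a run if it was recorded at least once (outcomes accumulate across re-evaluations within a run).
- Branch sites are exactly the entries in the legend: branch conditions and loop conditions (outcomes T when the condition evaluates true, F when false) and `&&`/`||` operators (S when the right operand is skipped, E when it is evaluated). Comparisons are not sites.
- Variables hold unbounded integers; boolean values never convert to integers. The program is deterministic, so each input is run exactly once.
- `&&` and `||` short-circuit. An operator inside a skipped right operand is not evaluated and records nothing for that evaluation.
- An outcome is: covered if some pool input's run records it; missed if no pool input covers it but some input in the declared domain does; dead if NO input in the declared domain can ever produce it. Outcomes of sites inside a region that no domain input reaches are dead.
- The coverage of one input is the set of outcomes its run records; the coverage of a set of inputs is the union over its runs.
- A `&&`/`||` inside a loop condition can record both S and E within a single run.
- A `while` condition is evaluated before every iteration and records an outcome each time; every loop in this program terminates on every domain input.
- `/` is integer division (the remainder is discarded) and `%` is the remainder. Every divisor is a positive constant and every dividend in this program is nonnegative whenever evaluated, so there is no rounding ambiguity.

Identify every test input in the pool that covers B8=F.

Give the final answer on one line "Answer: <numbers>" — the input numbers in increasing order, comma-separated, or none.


input #1 (a=4, r=6): produces B8=F
input #2 (a=0, r=2): does not produce B8=F
input #3 (a=2, r=2): does not produce B8=F
input #4 (a=-2, r=3): does not produce B8=F
input #5 (a=-3, r=12): does not produce B8=F
input #6 (a=-1, r=8): does not produce B8=F
input #7 (a=0, r=11): does not produce B8=F
input #8 (a=-1, r=11): does not produce B8=F
input #9 (a=6, r=5): does not produce B8=F
Answer: 1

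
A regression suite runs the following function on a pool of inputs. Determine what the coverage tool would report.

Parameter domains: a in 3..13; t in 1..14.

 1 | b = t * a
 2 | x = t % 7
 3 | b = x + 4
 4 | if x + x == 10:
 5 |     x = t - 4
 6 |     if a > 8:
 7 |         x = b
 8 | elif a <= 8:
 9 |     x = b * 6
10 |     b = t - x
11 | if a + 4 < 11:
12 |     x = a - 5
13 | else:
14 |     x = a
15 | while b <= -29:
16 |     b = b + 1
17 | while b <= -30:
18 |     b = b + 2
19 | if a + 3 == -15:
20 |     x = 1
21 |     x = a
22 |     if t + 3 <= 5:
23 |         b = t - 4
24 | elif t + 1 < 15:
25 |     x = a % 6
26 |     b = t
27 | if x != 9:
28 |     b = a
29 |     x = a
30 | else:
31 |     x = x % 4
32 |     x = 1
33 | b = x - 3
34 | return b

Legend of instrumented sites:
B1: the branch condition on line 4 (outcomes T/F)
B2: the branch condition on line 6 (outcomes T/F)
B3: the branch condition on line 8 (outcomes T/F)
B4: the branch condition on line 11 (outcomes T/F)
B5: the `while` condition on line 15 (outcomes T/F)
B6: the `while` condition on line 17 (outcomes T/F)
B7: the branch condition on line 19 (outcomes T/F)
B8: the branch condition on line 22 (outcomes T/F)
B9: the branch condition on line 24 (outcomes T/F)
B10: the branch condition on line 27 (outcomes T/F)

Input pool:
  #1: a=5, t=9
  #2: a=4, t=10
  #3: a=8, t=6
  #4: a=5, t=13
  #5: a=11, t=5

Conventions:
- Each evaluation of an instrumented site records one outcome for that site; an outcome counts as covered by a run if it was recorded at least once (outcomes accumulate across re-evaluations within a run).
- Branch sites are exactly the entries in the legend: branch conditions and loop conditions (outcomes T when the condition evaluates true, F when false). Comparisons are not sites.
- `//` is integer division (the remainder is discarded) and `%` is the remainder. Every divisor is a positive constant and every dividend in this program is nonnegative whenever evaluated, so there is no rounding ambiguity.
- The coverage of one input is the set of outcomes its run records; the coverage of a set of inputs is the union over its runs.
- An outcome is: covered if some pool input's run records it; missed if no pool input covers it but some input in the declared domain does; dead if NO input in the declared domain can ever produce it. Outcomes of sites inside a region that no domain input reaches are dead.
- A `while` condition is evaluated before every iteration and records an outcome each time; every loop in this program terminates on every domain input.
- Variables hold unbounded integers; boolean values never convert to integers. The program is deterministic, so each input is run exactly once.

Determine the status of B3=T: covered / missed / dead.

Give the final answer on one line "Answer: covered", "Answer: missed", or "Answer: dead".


B3=T is recorded by pool input(s) 1, 2, 3, 4 -> covered
Answer: covered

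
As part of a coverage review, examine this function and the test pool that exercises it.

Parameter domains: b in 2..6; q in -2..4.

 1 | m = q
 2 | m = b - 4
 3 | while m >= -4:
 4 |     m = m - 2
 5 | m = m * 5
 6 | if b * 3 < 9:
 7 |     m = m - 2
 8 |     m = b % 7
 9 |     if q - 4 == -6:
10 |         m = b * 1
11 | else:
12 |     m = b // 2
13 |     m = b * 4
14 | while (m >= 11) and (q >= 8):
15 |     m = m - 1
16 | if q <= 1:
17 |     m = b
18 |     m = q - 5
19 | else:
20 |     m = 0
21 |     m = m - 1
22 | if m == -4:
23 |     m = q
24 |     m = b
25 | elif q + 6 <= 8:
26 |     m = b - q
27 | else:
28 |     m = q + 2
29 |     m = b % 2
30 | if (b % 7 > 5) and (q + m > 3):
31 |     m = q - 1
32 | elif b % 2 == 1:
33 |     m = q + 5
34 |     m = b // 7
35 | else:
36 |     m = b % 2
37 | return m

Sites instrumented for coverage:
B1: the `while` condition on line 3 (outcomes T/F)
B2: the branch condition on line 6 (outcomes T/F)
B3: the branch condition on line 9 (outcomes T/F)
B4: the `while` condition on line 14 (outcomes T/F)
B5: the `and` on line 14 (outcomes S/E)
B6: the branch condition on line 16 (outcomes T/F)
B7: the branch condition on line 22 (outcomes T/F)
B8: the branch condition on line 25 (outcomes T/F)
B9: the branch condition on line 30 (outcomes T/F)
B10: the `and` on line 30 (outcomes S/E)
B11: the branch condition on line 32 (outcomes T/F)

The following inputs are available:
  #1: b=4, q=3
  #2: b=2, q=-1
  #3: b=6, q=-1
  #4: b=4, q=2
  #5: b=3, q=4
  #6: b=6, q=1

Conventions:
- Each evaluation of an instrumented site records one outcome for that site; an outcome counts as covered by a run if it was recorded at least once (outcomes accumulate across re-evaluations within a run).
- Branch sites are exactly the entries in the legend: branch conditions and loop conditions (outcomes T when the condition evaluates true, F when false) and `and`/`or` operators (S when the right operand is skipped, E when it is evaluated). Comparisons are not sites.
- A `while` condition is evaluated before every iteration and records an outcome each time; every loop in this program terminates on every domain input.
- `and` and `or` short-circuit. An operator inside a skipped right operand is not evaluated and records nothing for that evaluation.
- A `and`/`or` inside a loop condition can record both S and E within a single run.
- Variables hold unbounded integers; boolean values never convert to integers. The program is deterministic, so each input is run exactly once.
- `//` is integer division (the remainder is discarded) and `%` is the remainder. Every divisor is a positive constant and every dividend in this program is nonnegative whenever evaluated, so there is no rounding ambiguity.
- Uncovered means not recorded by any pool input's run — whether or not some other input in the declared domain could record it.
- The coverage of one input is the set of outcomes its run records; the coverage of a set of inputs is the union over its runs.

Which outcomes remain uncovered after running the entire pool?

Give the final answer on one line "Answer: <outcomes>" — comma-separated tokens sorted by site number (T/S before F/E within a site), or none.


test 1 (b=4, q=3) fires B1->T, B1->T, B1->T, B1->F, B2->F, B5->E, B4->F, B6->F, B7->F, B8->F, B10->S, B9->F, B11->F; hits B1=T, B1=F, B2=F, B4=F, B5=E, B6=F, B7=F, B8=F, B9=F, B10=S, B11=F
test 2 (b=2, q=-1) fires B1->T, B1->T, B1->F, B2->T, B3->F, B5->S, B4->F, B6->T, B7->F, B8->T, B10->S, B9->F, B11->F; hits B1=T, B1=F, B2=T, B3=F, B4=F, B5=S, B6=T, B7=F, B8=T, B9=F, B10=S, B11=F
test 3 (b=6, q=-1) fires B1->T, B1->T, B1->T, B1->T, B1->F, B2->F, B5->E, B4->F, B6->T, B7->F, B8->T, B10->E, B9->T; hits B1=T, B1=F, B2=F, B4=F, B5=E, B6=T, B7=F, B8=T, B9=T, B10=E
test 4 (b=4, q=2) fires B1->T, B1->T, B1->T, B1->F, B2->F, B5->E, B4->F, B6->F, B7->F, B8->T, B10->S, B9->F, B11->F; hits B1=T, B1=F, B2=F, B4=F, B5=E, B6=F, B7=F, B8=T, B9=F, B10=S, B11=F
test 5 (b=3, q=4) fires B1->T, B1->T, B1->F, B2->F, B5->E, B4->F, B6->F, B7->F, B8->F, B10->S, B9->F, B11->T; hits B1=T, B1=F, B2=F, B4=F, B5=E, B6=F, B7=F, B8=F, B9=F, B10=S, B11=T
test 6 (b=6, q=1) fires B1->T, B1->T, B1->T, B1->T, B1->F, B2->F, B5->E, B4->F, B6->T, B7->T, B10->E, B9->T; hits B1=T, B1=F, B2=F, B4=F, B5=E, B6=T, B7=T, B9=T, B10=E
union over the pool: B1=T, B1=F, B2=T, B2=F, B3=F, B4=F, B5=S, B5=E, B6=T, B6=F, B7=T, B7=F, B8=T, B8=F, B9=T, B9=F, B10=S, B10=E, B11=T, B11=F
uncovered (2 of 22): B3=T, B4=T
Answer: B3=T, B4=T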